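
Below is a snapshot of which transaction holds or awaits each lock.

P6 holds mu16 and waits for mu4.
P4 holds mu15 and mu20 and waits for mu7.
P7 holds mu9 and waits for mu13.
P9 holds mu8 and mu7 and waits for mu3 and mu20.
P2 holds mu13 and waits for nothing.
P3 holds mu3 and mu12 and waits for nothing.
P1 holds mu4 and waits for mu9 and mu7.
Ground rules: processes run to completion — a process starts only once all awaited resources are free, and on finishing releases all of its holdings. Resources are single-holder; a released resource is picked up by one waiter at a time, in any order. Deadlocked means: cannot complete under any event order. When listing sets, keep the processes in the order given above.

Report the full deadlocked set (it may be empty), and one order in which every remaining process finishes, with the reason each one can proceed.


The deadlocked set is P6, P4, P9 and P1.
Key observation: the knot is the closed ring of waits P9 -> P4 -> P9; P6 and P1 wait into the deadlock from upstream.
A valid finishing order for the others: P3, P2, P7.
Walking it through:
  P3: no waits; runs immediately, freeing mu3 and mu12
  P2: no waits; runs immediately, freeing mu13
  P7: everything it awaited (mu13) is free; runs, freeing mu9


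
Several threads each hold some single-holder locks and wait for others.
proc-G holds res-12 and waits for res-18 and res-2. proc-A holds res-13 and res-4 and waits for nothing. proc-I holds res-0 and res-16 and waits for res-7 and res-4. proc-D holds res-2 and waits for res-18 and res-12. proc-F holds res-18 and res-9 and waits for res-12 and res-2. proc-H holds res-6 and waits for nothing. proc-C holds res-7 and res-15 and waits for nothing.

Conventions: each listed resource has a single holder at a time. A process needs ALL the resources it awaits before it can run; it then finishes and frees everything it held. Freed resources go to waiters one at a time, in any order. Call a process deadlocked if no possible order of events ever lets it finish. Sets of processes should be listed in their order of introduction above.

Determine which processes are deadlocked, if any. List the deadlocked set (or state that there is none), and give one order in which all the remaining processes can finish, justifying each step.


Deadlocked: proc-G, proc-D and proc-F.
Key observation: the knot is the closed ring of waits proc-G -> proc-D -> proc-G; proc-F is caught in further circular waits.
One completion order for the rest: proc-C, proc-A, proc-I, proc-H.
Verifying each step:
  proc-C waits on nothing -> runs at once and releases res-7 and res-15
  proc-A waits on nothing -> runs at once and releases res-13 and res-4
  proc-I: everything it awaited (res-7 and res-4) is free; runs, freeing res-0 and res-16
  proc-H waits on nothing -> runs at once and releases res-6


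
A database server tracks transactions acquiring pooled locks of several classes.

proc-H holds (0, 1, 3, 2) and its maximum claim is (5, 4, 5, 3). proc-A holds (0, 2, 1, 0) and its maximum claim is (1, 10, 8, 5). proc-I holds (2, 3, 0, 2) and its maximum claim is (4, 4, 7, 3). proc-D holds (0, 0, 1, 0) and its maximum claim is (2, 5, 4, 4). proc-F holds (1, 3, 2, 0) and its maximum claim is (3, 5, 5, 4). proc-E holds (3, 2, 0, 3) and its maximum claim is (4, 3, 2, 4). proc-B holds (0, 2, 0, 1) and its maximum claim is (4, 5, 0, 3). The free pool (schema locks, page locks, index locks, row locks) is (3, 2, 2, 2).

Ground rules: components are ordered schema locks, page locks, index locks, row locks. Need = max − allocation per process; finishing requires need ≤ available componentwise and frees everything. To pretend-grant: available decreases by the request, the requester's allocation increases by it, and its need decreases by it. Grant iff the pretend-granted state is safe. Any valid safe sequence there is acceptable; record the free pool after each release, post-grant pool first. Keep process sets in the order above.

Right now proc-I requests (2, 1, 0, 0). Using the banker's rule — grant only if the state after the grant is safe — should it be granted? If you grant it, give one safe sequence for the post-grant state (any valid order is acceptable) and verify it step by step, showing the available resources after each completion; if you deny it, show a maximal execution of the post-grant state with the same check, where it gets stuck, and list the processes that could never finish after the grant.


DENY: after the grant no complete ordering would exist.
Key observation: after proc-E, proc-B the pool peaks at (4, 5, 2, 6), and each blocked process is short somewhere: proc-H on schema locks; proc-A on page locks, index locks; proc-I on index locks; proc-D on index locks; proc-F on index locks.
Pretend the grant happened; the run proc-E, proc-B goes as far as possible. Walking it through:
  pool = (1, 1, 2, 2)
  proc-E: need (1, 1, 2, 1) fits (1, 1, 2, 2); releases (3, 2, 0, 3), pool now (4, 3, 2, 5)
  proc-B: need (4, 3, 0, 2) fits (4, 3, 2, 5); releases (0, 2, 0, 1), pool now (4, 5, 2, 6)
  proc-H still needs (5, 3, 2, 1) but only (4, 5, 2, 6) is free — short on schema locks
  proc-A still needs (1, 8, 7, 5) but only (4, 5, 2, 6) is free — short on page locks and index locks
  proc-I still needs (0, 0, 7, 1) but only (4, 5, 2, 6) is free — short on index locks
  proc-D still needs (2, 5, 3, 4) but only (4, 5, 2, 6) is free — short on index locks
  proc-F still needs (2, 2, 3, 4) but only (4, 5, 2, 6) is free — short on index locks
Post-grant, the permanently blocked set is proc-H, proc-A, proc-I, proc-D and proc-F.


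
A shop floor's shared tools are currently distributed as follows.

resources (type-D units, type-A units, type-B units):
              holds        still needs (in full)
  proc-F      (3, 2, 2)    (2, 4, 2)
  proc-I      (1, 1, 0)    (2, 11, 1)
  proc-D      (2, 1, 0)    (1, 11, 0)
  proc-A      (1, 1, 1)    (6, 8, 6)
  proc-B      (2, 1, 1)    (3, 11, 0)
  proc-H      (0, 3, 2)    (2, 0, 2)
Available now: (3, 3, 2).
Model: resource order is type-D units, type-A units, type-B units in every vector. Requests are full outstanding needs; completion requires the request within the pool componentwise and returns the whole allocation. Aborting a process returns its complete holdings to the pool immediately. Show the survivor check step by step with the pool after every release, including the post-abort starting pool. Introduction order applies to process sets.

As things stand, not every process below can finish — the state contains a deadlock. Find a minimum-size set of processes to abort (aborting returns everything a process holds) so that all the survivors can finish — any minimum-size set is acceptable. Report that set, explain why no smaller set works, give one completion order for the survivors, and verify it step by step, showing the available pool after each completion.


Minimum abort set: proc-I and proc-D.
Key observation: the returned (3, 2, 0) from proc-I and proc-D is what brings proc-B — unrunnable before, under any order — into play at step 4.
No one abort is enough; case by case: proc-F alone leaves proc-I blocked (short on type-A units); proc-I alone leaves proc-D blocked (short on type-A units); proc-D alone leaves proc-I blocked (short on type-A units); proc-A alone leaves proc-I blocked (short on type-A units); proc-B alone leaves proc-I blocked (short on type-A units); proc-H alone leaves proc-I blocked (short on type-A units).
One survivor order: proc-F, proc-H, proc-A, proc-B. Step-by-step check (post-abort pool first):
  pool = (6, 5, 2)
  proc-F needs (2, 4, 2) <= (6, 5, 2) -> finishes; pool += (3, 2, 2) = (9, 7, 4)
  proc-H needs (2, 0, 2) <= (9, 7, 4) -> finishes; pool += (0, 3, 2) = (9, 10, 6)
  proc-A needs (6, 8, 6) <= (9, 10, 6) -> finishes; pool += (1, 1, 1) = (10, 11, 7)
  proc-B needs (3, 11, 0) <= (10, 11, 7) -> finishes; pool += (2, 1, 1) = (12, 12, 8)


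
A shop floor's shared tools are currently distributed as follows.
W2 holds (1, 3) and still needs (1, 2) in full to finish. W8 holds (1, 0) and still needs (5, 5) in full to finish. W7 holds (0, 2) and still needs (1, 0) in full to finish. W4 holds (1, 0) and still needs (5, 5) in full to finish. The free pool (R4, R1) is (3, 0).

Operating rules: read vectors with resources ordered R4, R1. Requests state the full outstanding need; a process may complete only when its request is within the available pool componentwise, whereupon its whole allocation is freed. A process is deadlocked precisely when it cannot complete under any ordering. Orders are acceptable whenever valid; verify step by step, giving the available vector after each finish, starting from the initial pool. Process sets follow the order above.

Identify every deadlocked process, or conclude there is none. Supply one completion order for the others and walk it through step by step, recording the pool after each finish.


Deadlocked: W8 and W4.
Key observation: the pool after W7, W2 is (4, 5); every surviving request exceeds it in R4, so progress ends there.
One completion order for the rest: W7, W2. Step-by-step check:
  pool = (3, 0)
  run W7 (needs (1, 0), free (3, 0)); after release of (0, 2) the pool is (3, 2)
  run W2 (needs (1, 2), free (3, 2)); after release of (1, 3) the pool is (4, 5)
The stuck group stays short no matter what:
  W8 still needs (5, 5) but only (4, 5) is free — short on R4
  W4 still needs (5, 5) but only (4, 5) is free — short on R4


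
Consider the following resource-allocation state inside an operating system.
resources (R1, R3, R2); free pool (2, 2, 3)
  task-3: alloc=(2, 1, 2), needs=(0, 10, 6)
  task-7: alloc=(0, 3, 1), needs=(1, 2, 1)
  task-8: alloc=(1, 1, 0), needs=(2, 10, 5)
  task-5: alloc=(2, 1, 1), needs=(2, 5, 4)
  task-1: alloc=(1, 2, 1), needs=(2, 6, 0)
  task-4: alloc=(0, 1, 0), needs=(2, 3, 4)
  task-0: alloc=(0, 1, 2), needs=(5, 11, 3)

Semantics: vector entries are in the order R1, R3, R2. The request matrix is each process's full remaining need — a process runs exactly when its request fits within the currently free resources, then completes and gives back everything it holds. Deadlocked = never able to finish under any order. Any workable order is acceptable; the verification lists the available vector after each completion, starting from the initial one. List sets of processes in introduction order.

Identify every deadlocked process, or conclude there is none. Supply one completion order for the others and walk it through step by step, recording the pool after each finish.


Deadlocked set: task-3, task-8 and task-0.
Key observation: no order helps: past task-7, task-4, task-1, task-5, the free pool tops out at (5, 9, 6), below what each blocked process needs in R3.
The rest can finish in the order task-7, task-4, task-1, task-5. Step-by-step check:
  pool = (2, 2, 3)
  task-7 needs (1, 2, 1) <= (2, 2, 3) -> finishes; pool += (0, 3, 1) = (2, 5, 4)
  task-4 needs (2, 3, 4) <= (2, 5, 4) -> finishes; pool += (0, 1, 0) = (2, 6, 4)
  task-1 needs (2, 6, 0) <= (2, 6, 4) -> finishes; pool += (1, 2, 1) = (3, 8, 5)
  task-5 needs (2, 5, 4) <= (3, 8, 5) -> finishes; pool += (2, 1, 1) = (5, 9, 6)
The blocked processes can never fit:
  task-3 cannot run: need (0, 10, 6) vs free (5, 9, 6) (insufficient R3)
  task-8 cannot run: need (2, 10, 5) vs free (5, 9, 6) (insufficient R3)
  task-0 cannot run: need (5, 11, 3) vs free (5, 9, 6) (insufficient R3)


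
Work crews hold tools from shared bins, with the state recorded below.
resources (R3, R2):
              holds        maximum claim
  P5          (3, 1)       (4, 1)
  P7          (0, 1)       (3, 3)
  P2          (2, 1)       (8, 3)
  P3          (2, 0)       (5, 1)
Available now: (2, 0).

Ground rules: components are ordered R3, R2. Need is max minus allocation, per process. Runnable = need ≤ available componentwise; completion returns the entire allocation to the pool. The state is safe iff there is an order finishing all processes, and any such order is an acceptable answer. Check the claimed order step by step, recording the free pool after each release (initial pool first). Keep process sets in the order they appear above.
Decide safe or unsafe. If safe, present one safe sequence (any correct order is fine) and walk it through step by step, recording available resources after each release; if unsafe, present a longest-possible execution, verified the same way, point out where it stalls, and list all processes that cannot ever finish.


UNSAFE.
Key observation: R2 is the bottleneck — with P5, P3 done the pool holds (7, 1), short of every remaining need.
A maximal execution: P5, P3 — then nothing else fits. Check, step by step:
  pool = (2, 0)
  P5 needs (1, 0) <= (2, 0) -> finishes; pool += (3, 1) = (5, 1)
  P3 needs (3, 1) <= (5, 1) -> finishes; pool += (2, 0) = (7, 1)
  P7 cannot run: need (3, 2) vs free (7, 1) (insufficient R2)
  P2 cannot run: need (6, 2) vs free (7, 1) (insufficient R2)
Never able to finish: P7 and P2.


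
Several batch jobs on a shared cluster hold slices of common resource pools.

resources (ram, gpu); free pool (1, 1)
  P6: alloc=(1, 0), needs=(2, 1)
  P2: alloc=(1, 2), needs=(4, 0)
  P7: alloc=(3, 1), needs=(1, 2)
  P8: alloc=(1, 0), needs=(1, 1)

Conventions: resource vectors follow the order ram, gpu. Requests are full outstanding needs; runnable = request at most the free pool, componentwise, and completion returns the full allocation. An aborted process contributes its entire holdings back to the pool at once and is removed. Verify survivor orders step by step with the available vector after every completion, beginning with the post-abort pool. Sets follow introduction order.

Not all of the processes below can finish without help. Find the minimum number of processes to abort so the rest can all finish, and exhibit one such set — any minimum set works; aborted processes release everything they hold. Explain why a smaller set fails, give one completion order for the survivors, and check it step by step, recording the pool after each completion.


The answer: abort P7.
Key observation: the deadlocked P2 becomes finishable only because P7 released (3, 1); it completes at step 1 below.
Minimality: the empty abort set fails — the state is deadlocked as it stands.
Survivors finish in the order: P2, P8, P6. Walking it through (pool after the aborts first):
  pool = (4, 2)
  P2: need (4, 0) fits (4, 2); releases (1, 2), pool now (5, 4)
  P8: need (1, 1) fits (5, 4); releases (1, 0), pool now (6, 4)
  P6: need (2, 1) fits (6, 4); releases (1, 0), pool now (7, 4)


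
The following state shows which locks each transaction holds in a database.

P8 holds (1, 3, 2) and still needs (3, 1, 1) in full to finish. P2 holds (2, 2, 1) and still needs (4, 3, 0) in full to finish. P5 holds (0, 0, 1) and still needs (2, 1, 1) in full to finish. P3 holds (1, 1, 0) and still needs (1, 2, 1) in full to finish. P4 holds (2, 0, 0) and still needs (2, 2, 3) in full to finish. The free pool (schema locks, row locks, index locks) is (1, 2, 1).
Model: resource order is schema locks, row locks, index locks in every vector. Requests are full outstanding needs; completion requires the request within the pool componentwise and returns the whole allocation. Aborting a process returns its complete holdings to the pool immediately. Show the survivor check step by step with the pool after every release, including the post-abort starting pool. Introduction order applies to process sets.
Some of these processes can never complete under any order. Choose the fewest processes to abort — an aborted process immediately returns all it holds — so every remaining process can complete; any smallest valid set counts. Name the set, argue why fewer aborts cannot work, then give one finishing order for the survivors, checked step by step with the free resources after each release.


The answer: abort P4.
Key observation: before aborting P4, P8 was permanently blocked — no order could ever run it; afterwards it completes at step 1.
Minimality: the empty abort set fails — the state is deadlocked as it stands.
Survivors finish in the order: P8, P5, P2, P3. Step-by-step check (pool after the aborts first):
  pool = (3, 2, 1)
  run P8 (needs (3, 1, 1), free (3, 2, 1)); after release of (1, 3, 2) the pool is (4, 5, 3)
  run P5 (needs (2, 1, 1), free (4, 5, 3)); after release of (0, 0, 1) the pool is (4, 5, 4)
  run P2 (needs (4, 3, 0), free (4, 5, 4)); after release of (2, 2, 1) the pool is (6, 7, 5)
  run P3 (needs (1, 2, 1), free (6, 7, 5)); after release of (1, 1, 0) the pool is (7, 8, 5)


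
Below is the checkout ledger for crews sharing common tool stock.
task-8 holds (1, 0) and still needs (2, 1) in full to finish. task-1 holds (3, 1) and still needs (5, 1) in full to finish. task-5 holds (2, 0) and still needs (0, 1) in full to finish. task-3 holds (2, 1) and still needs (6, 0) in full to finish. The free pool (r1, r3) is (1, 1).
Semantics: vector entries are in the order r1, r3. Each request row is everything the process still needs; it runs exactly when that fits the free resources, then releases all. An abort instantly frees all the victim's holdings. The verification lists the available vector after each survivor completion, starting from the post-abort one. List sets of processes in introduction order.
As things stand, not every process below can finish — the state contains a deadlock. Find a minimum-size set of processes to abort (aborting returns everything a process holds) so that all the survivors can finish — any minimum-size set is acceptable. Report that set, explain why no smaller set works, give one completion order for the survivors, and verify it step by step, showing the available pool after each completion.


Minimum abort set: task-1.
Key observation: before aborting task-1, task-3 was permanently blocked — no order could ever run it; afterwards it completes at step 2.
Minimality: the empty abort set fails — the state is deadlocked as it stands.
The survivors complete as task-5, task-3, task-8. Check, step by step (starting from the post-abort pool):
  pool = (4, 2)
  run task-5 (needs (0, 1), free (4, 2)); after release of (2, 0) the pool is (6, 2)
  run task-3 (needs (6, 0), free (6, 2)); after release of (2, 1) the pool is (8, 3)
  run task-8 (needs (2, 1), free (8, 3)); after release of (1, 0) the pool is (9, 3)


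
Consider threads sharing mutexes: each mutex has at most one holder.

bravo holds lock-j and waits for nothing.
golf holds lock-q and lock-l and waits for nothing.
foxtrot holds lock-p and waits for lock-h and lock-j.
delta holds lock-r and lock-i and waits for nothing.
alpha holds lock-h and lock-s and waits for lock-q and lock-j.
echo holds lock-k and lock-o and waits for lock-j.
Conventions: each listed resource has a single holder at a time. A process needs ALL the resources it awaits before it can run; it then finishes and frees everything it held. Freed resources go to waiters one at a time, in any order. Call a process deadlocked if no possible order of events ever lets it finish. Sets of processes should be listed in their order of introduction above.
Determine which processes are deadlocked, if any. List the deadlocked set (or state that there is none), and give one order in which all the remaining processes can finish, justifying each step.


Nothing here is deadlocked.
Key observation: there is no circular wait here — follow any chain and it reaches a process that is free to run now.
The rest can finish in the order bravo, echo, delta, golf, alpha, foxtrot.
Walking it through:
  run bravo (it waits on nothing); releases lock-j
  run echo (all its waits — lock-j — are resolved); releases lock-k and lock-o
  run delta (it waits on nothing); releases lock-r and lock-i
  run golf (it waits on nothing); releases lock-q and lock-l
  run alpha (all its waits — lock-q and lock-j — are resolved); releases lock-h and lock-s
  run foxtrot (all its waits — lock-h and lock-j — are resolved); releases lock-p


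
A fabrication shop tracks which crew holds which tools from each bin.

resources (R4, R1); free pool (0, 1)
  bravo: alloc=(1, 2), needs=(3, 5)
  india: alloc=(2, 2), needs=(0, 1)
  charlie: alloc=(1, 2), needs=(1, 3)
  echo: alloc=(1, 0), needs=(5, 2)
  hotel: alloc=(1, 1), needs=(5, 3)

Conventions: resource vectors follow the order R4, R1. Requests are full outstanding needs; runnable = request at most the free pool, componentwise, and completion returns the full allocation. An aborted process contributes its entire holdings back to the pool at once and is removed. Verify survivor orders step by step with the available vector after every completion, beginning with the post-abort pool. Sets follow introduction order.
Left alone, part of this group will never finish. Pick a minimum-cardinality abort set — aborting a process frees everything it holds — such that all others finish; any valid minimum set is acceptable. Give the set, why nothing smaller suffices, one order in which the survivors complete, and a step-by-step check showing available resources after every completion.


Minimum abort set: hotel.
Key observation: the returned (1, 1) from hotel is what brings echo — unrunnable before, under any order — into play at step 4.
No smaller set exists: with zero aborts the deadlock remains.
The survivors complete as india, charlie, bravo, echo. Step-by-step check (starting from the post-abort pool):
  pool = (1, 2)
  india needs (0, 1) <= (1, 2) -> finishes; pool += (2, 2) = (3, 4)
  charlie needs (1, 3) <= (3, 4) -> finishes; pool += (1, 2) = (4, 6)
  bravo needs (3, 5) <= (4, 6) -> finishes; pool += (1, 2) = (5, 8)
  echo needs (5, 2) <= (5, 8) -> finishes; pool += (1, 0) = (6, 8)


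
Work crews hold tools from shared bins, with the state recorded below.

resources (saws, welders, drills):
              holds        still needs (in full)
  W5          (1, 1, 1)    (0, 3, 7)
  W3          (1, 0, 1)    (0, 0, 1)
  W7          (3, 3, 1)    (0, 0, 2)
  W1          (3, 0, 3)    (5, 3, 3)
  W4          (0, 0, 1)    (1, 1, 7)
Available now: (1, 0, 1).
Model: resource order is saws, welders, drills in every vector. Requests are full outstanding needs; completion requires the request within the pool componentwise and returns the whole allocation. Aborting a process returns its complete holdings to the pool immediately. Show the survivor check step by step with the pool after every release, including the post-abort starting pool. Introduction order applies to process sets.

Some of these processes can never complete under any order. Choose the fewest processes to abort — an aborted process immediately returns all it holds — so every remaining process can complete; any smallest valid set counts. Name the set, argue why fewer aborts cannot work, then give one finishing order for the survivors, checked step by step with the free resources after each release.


Minimum abort set: W4.
Key observation: before aborting W4, W5 was permanently blocked — no order could ever run it; afterwards it completes at step 4.
No smaller set exists: with zero aborts the deadlock remains.
The survivors complete as W7, W3, W1, W5. Walking it through (starting from the post-abort pool):
  pool = (1, 0, 2)
  W7 needs (0, 0, 2) <= (1, 0, 2) -> finishes; pool += (3, 3, 1) = (4, 3, 3)
  W3 needs (0, 0, 1) <= (4, 3, 3) -> finishes; pool += (1, 0, 1) = (5, 3, 4)
  W1 needs (5, 3, 3) <= (5, 3, 4) -> finishes; pool += (3, 0, 3) = (8, 3, 7)
  W5 needs (0, 3, 7) <= (8, 3, 7) -> finishes; pool += (1, 1, 1) = (9, 4, 8)


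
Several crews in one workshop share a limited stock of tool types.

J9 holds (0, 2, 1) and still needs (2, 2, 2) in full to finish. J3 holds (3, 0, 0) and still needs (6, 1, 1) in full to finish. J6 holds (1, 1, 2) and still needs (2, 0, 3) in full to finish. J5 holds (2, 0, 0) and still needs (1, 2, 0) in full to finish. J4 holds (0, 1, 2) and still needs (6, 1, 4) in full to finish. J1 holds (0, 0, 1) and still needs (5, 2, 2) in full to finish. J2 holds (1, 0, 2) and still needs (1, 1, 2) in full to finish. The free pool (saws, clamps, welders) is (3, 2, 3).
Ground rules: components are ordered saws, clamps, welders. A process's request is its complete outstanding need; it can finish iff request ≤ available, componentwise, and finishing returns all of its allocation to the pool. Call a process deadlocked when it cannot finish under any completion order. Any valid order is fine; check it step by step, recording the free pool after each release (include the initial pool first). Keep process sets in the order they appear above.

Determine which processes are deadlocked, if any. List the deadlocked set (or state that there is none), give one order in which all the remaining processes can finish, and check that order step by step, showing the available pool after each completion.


No process is deadlocked.
Key observation: J5 can run right away; the returned allocation unlocks the remaining processes in turn.
The rest can finish in the order J5, J1, J6, J4, J2, J3, J9. Step-by-step check:
  pool = (3, 2, 3)
  J5: need (1, 2, 0) fits (3, 2, 3); releases (2, 0, 0), pool now (5, 2, 3)
  J1: need (5, 2, 2) fits (5, 2, 3); releases (0, 0, 1), pool now (5, 2, 4)
  J6: need (2, 0, 3) fits (5, 2, 4); releases (1, 1, 2), pool now (6, 3, 6)
  J4: need (6, 1, 4) fits (6, 3, 6); releases (0, 1, 2), pool now (6, 4, 8)
  J2: need (1, 1, 2) fits (6, 4, 8); releases (1, 0, 2), pool now (7, 4, 10)
  J3: need (6, 1, 1) fits (7, 4, 10); releases (3, 0, 0), pool now (10, 4, 10)
  J9: need (2, 2, 2) fits (10, 4, 10); releases (0, 2, 1), pool now (10, 6, 11)


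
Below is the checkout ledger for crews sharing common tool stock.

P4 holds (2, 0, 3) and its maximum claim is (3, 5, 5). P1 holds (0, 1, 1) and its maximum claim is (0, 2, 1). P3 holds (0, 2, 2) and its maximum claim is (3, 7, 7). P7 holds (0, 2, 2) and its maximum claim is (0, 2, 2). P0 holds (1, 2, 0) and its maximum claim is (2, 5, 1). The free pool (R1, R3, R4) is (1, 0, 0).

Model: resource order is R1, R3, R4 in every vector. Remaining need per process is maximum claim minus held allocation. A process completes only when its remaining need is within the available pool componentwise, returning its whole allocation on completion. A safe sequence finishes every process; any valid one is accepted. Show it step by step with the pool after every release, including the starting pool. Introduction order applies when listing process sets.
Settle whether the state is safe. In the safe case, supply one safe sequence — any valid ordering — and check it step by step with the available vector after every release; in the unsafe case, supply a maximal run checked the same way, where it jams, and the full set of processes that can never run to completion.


SAFE. One safe sequence: P7, P1, P0, P4, P3.
Key observation: P0 is the earliest step where a requested resource binds exactly: need (1, 3, 1), pool (1, 3, 3) at its turn.
Step-by-step check:
  pool = (1, 0, 0)
  run P7 (needs (0, 0, 0), free (1, 0, 0)); after release of (0, 2, 2) the pool is (1, 2, 2)
  run P1 (needs (0, 1, 0), free (1, 2, 2)); after release of (0, 1, 1) the pool is (1, 3, 3)
  run P0 (needs (1, 3, 1), free (1, 3, 3)); after release of (1, 2, 0) the pool is (2, 5, 3)
  run P4 (needs (1, 5, 2), free (2, 5, 3)); after release of (2, 0, 3) the pool is (4, 5, 6)
  run P3 (needs (3, 5, 5), free (4, 5, 6)); after release of (0, 2, 2) the pool is (4, 7, 8)


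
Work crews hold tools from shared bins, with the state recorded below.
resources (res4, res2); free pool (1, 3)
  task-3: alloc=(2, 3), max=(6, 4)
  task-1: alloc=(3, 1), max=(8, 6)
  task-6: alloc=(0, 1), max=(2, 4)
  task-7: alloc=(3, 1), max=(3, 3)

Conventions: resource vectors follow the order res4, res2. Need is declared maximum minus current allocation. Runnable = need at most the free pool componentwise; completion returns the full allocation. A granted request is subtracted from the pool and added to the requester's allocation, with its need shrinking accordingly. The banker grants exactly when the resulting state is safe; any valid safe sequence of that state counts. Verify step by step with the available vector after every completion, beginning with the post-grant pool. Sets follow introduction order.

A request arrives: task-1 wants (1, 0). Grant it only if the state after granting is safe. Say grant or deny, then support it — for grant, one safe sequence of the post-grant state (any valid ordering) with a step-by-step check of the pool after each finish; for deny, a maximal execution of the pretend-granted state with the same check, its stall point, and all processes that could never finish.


DENY: after the grant no complete ordering would exist.
Key observation: once task-7, task-6 finish, the pool peaks at (3, 5) — and every remaining process still needs more res4 than that.
On the post-grant state, task-7, task-6 is a maximal run — nothing extends it. Check, step by step:
  pool = (0, 3)
  run task-7 (needs (0, 2), free (0, 3)); after release of (3, 1) the pool is (3, 4)
  run task-6 (needs (2, 3), free (3, 4)); after release of (0, 1) the pool is (3, 5)
  task-3 still needs (4, 1) but only (3, 5) is free — short on res4
  task-1 still needs (4, 5) but only (3, 5) is free — short on res4
Processes that could never finish after the grant: task-3 and task-1.


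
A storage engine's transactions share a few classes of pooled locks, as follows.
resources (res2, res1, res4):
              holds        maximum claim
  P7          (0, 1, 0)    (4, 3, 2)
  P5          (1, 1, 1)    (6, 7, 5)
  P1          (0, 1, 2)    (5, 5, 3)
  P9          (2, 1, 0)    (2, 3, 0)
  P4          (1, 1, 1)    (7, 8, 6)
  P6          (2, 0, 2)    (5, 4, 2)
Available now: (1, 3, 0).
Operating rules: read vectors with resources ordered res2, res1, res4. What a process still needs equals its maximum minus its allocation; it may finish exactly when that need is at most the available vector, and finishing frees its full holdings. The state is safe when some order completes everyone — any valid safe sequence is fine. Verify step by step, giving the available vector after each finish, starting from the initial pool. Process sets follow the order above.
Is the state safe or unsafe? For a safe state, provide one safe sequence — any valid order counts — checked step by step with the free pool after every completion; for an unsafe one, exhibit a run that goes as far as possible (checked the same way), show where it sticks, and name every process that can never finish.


SAFE — a valid safe sequence is P9, P6, P1, P7, P5, P4.
Key observation: the first exact fit in this order is P6 — it needs (3, 4, 0) with (3, 4, 0) free, meeting a requested resource to the last unit.
Walking it through:
  pool = (1, 3, 0)
  P9 needs (0, 2, 0) <= (1, 3, 0) -> finishes; pool += (2, 1, 0) = (3, 4, 0)
  P6 needs (3, 4, 0) <= (3, 4, 0) -> finishes; pool += (2, 0, 2) = (5, 4, 2)
  P1 needs (5, 4, 1) <= (5, 4, 2) -> finishes; pool += (0, 1, 2) = (5, 5, 4)
  P7 needs (4, 2, 2) <= (5, 5, 4) -> finishes; pool += (0, 1, 0) = (5, 6, 4)
  P5 needs (5, 6, 4) <= (5, 6, 4) -> finishes; pool += (1, 1, 1) = (6, 7, 5)
  P4 needs (6, 7, 5) <= (6, 7, 5) -> finishes; pool += (1, 1, 1) = (7, 8, 6)


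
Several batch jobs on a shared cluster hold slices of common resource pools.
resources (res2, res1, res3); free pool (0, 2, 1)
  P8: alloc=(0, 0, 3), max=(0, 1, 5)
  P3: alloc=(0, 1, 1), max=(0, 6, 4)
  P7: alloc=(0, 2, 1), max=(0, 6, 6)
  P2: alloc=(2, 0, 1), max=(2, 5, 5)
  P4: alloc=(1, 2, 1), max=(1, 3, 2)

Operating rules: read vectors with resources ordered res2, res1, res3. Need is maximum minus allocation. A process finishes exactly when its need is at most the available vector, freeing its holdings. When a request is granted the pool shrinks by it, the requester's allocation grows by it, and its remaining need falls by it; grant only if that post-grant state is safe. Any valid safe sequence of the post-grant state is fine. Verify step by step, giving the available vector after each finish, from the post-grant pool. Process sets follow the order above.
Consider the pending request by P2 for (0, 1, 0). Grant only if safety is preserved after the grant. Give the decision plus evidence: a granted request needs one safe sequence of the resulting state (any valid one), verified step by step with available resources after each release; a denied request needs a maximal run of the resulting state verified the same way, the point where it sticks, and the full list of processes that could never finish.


DENY: after the grant no complete ordering would exist.
Key observation: the wall is res1: completing P4, P8 brings the pool only to (1, 3, 5), and all the rest need more.
After a pretend grant, a maximal execution: P4, P8 — then nothing else fits. Walking it through:
  pool = (0, 1, 1)
  run P4 (needs (0, 1, 1), free (0, 1, 1)); after release of (1, 2, 1) the pool is (1, 3, 2)
  run P8 (needs (0, 1, 2), free (1, 3, 2)); after release of (0, 0, 3) the pool is (1, 3, 5)
  blocked: P3 wants (0, 5, 3), pool (1, 3, 5) — not enough res1
  blocked: P7 wants (0, 4, 5), pool (1, 3, 5) — not enough res1
  blocked: P2 wants (0, 4, 4), pool (1, 3, 5) — not enough res1
Post-grant, the permanently blocked set is P3, P7 and P2.


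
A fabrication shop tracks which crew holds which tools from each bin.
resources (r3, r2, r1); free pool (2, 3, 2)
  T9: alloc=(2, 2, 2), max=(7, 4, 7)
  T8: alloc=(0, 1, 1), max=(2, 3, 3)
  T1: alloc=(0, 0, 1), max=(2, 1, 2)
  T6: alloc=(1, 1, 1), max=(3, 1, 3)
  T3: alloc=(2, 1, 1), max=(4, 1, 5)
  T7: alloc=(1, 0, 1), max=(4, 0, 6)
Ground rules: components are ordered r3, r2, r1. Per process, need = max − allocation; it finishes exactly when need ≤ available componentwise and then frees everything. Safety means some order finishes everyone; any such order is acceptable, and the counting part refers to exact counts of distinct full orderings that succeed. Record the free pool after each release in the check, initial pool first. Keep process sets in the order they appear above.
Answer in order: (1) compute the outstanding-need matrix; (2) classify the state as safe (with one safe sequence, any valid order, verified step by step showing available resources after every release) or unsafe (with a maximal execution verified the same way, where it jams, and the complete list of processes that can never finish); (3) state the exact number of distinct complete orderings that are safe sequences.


(1) Need matrix, components ordered r3, r2, r1:
  T9: (5, 2, 5)
  T8: (2, 2, 2)
  T1: (2, 1, 1)
  T6: (2, 0, 2)
  T3: (2, 0, 4)
  T7: (3, 0, 5)
(2) SAFE, for example via the order T8, T1, T6, T7, T3, T9.
Key observation: reading the order forward, T8 is the first process whose need (2, 2, 2) meets the free pool (2, 3, 2) exactly on a resource it requests.
Step-by-step check:
  pool = (2, 3, 2)
  T8: need (2, 2, 2) fits (2, 3, 2); releases (0, 1, 1), pool now (2, 4, 3)
  T1: need (2, 1, 1) fits (2, 4, 3); releases (0, 0, 1), pool now (2, 4, 4)
  T6: need (2, 0, 2) fits (2, 4, 4); releases (1, 1, 1), pool now (3, 5, 5)
  T7: need (3, 0, 5) fits (3, 5, 5); releases (1, 0, 1), pool now (4, 5, 6)
  T3: need (2, 0, 4) fits (4, 5, 6); releases (2, 1, 1), pool now (6, 6, 7)
  T9: need (5, 2, 5) fits (6, 6, 7); releases (2, 2, 2), pool now (8, 8, 9)
(3) Exactly 50 of the possible complete orderings are safe sequences.


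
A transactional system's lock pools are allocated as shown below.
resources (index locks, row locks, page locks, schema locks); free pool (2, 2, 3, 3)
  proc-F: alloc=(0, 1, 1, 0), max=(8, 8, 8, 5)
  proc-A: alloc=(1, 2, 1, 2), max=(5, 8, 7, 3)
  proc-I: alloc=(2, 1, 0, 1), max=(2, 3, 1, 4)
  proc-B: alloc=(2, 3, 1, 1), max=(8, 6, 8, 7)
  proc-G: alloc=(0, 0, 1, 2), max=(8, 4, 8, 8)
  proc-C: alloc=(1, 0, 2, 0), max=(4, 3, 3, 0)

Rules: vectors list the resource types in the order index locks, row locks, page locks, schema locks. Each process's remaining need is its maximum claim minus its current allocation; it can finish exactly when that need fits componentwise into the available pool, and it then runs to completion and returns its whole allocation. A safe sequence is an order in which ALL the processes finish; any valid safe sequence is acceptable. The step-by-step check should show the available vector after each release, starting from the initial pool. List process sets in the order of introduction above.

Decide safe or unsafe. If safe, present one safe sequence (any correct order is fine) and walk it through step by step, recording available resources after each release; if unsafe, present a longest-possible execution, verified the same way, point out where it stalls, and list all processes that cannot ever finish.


UNSAFE — no complete ordering exists.
Key observation: proc-I, proc-C can finish, but then (5, 3, 5, 4) is all there is, and the blocked group's page locks demands exceed it.
The run proc-I, proc-C cannot be extended any further. Verifying each step:
  pool = (2, 2, 3, 3)
  proc-I needs (0, 2, 1, 3) <= (2, 2, 3, 3) -> finishes; pool += (2, 1, 0, 1) = (4, 3, 3, 4)
  proc-C needs (3, 3, 1, 0) <= (4, 3, 3, 4) -> finishes; pool += (1, 0, 2, 0) = (5, 3, 5, 4)
  proc-F still needs (8, 7, 7, 5) but only (5, 3, 5, 4) is free — short on index locks, row locks, page locks and schema locks
  proc-A still needs (4, 6, 6, 1) but only (5, 3, 5, 4) is free — short on row locks and page locks
  proc-B still needs (6, 3, 7, 6) but only (5, 3, 5, 4) is free — short on index locks, page locks and schema locks
  proc-G still needs (8, 4, 7, 6) but only (5, 3, 5, 4) is free — short on index locks, row locks, page locks and schema locks
Never able to finish: proc-F, proc-A, proc-B and proc-G.


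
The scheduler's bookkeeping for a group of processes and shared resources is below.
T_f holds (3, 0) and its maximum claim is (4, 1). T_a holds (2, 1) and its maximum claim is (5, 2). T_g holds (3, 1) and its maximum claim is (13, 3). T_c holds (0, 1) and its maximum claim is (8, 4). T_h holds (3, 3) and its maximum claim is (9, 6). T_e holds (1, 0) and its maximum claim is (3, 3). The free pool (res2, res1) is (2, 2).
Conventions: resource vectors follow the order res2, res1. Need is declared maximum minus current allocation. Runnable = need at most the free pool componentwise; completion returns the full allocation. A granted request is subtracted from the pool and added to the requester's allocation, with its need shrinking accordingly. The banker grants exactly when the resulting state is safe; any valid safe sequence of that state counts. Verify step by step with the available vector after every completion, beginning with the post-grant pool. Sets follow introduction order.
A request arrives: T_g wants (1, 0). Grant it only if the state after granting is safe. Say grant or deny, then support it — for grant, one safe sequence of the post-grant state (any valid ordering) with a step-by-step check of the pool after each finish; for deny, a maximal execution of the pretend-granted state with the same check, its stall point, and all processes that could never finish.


GRANT: granting preserves safety; a valid post-grant sequence is T_f, T_a, T_h, T_e, T_c, T_g.
Key observation: with (1, 2) left after the transfer, T_f can run at once — the state stays safe.
Verifying the post-grant state step by step:
  pool = (1, 2)
  T_f: need (1, 1) fits (1, 2); releases (3, 0), pool now (4, 2)
  T_a: need (3, 1) fits (4, 2); releases (2, 1), pool now (6, 3)
  T_h: need (6, 3) fits (6, 3); releases (3, 3), pool now (9, 6)
  T_e: need (2, 3) fits (9, 6); releases (1, 0), pool now (10, 6)
  T_c: need (8, 3) fits (10, 6); releases (0, 1), pool now (10, 7)
  T_g: need (9, 2) fits (10, 7); releases (4, 1), pool now (14, 8)


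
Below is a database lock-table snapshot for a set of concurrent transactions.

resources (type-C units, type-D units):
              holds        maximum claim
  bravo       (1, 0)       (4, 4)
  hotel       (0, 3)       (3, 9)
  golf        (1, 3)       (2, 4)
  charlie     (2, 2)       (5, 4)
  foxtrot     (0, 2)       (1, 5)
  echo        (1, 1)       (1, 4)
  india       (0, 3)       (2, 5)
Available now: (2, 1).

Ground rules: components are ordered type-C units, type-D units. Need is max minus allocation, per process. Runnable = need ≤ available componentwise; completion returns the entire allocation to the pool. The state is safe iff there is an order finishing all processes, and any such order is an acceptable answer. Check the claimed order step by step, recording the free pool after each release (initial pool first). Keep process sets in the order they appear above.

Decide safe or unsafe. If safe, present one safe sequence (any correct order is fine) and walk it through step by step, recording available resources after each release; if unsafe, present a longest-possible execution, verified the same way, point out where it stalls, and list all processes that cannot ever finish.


SAFE. One safe sequence: golf, charlie, bravo, foxtrot, echo, india, hotel.
Key observation: the order's first zero-slack moment is golf ((1, 1) needed, (2, 1) free — a requested resource with nothing to spare).
Verifying each step:
  pool = (2, 1)
  run golf (needs (1, 1), free (2, 1)); after release of (1, 3) the pool is (3, 4)
  run charlie (needs (3, 2), free (3, 4)); after release of (2, 2) the pool is (5, 6)
  run bravo (needs (3, 4), free (5, 6)); after release of (1, 0) the pool is (6, 6)
  run foxtrot (needs (1, 3), free (6, 6)); after release of (0, 2) the pool is (6, 8)
  run echo (needs (0, 3), free (6, 8)); after release of (1, 1) the pool is (7, 9)
  run india (needs (2, 2), free (7, 9)); after release of (0, 3) the pool is (7, 12)
  run hotel (needs (3, 6), free (7, 12)); after release of (0, 3) the pool is (7, 15)
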